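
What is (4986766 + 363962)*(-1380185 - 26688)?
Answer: -7527794753544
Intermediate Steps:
(4986766 + 363962)*(-1380185 - 26688) = 5350728*(-1406873) = -7527794753544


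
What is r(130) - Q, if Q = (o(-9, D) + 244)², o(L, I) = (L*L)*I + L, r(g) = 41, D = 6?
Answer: -519800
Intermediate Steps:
o(L, I) = L + I*L² (o(L, I) = L²*I + L = I*L² + L = L + I*L²)
Q = 519841 (Q = (-9*(1 + 6*(-9)) + 244)² = (-9*(1 - 54) + 244)² = (-9*(-53) + 244)² = (477 + 244)² = 721² = 519841)
r(130) - Q = 41 - 1*519841 = 41 - 519841 = -519800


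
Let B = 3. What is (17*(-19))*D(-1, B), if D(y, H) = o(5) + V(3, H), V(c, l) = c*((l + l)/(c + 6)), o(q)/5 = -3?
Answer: 4199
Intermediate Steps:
o(q) = -15 (o(q) = 5*(-3) = -15)
V(c, l) = 2*c*l/(6 + c) (V(c, l) = c*((2*l)/(6 + c)) = c*(2*l/(6 + c)) = 2*c*l/(6 + c))
D(y, H) = -15 + 2*H/3 (D(y, H) = -15 + 2*3*H/(6 + 3) = -15 + 2*3*H/9 = -15 + 2*3*H*(1/9) = -15 + 2*H/3)
(17*(-19))*D(-1, B) = (17*(-19))*(-15 + (2/3)*3) = -323*(-15 + 2) = -323*(-13) = 4199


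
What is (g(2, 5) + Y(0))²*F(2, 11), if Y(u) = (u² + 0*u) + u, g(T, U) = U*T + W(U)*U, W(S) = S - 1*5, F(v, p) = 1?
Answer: 100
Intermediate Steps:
W(S) = -5 + S (W(S) = S - 5 = -5 + S)
g(T, U) = T*U + U*(-5 + U) (g(T, U) = U*T + (-5 + U)*U = T*U + U*(-5 + U))
Y(u) = u + u² (Y(u) = (u² + 0) + u = u² + u = u + u²)
(g(2, 5) + Y(0))²*F(2, 11) = (5*(-5 + 2 + 5) + 0*(1 + 0))²*1 = (5*2 + 0*1)²*1 = (10 + 0)²*1 = 10²*1 = 100*1 = 100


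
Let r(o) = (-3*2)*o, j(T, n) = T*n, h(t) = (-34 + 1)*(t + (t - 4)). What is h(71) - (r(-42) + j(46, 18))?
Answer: -5634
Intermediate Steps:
h(t) = 132 - 66*t (h(t) = -33*(t + (-4 + t)) = -33*(-4 + 2*t) = 132 - 66*t)
r(o) = -6*o
h(71) - (r(-42) + j(46, 18)) = (132 - 66*71) - (-6*(-42) + 46*18) = (132 - 4686) - (252 + 828) = -4554 - 1*1080 = -4554 - 1080 = -5634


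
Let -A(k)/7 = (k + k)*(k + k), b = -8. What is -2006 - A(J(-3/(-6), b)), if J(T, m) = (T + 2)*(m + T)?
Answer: 31351/4 ≈ 7837.8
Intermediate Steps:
J(T, m) = (2 + T)*(T + m)
A(k) = -28*k² (A(k) = -7*(k + k)*(k + k) = -7*2*k*2*k = -28*k²)
-2006 - A(J(-3/(-6), b)) = -2006 - (-28)*((-3/(-6))² + 2*(-3/(-6)) + 2*(-8) - 3/(-6)*(-8))² = -2006 - (-28)*((-3*(-⅙))² + 2*(-3*(-⅙)) - 16 - 3*(-⅙)*(-8))² = -2006 - (-28)*((½)² + 2*(½) - 16 + (½)*(-8))² = -2006 - (-28)*(¼ + 1 - 16 - 4)² = -2006 - (-28)*(-75/4)² = -2006 - (-28)*5625/16 = -2006 - 1*(-39375/4) = -2006 + 39375/4 = 31351/4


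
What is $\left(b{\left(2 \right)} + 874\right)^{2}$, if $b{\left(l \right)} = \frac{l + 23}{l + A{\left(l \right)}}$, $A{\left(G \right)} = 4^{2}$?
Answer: $\frac{248283049}{324} \approx 7.6631 \cdot 10^{5}$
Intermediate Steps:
$A{\left(G \right)} = 16$
$b{\left(l \right)} = \frac{23 + l}{16 + l}$ ($b{\left(l \right)} = \frac{l + 23}{l + 16} = \frac{23 + l}{16 + l}$)
$\left(b{\left(2 \right)} + 874\right)^{2} = \left(\frac{23 + 2}{16 + 2} + 874\right)^{2} = \left(\frac{1}{18} \cdot 25 + 874\right)^{2} = \left(\frac{25}{18} + 874\right)^{2} = \left(\frac{15757}{18}\right)^{2} = \frac{248283049}{324}$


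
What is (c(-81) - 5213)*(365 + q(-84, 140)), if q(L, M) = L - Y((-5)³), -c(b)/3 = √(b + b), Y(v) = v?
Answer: -2116478 - 10962*I*√2 ≈ -2.1165e+6 - 15503.0*I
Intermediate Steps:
c(b) = -3*√2*√b (c(b) = -3*√(b + b) = -3*√2*√b)
q(L, M) = 125 + L (q(L, M) = L - 1*(-5)³ = L - 1*(-125) = L + 125 = 125 + L)
(c(-81) - 5213)*(365 + q(-84, 140)) = (-3*√2*√(-81) - 5213)*(365 + (125 - 84)) = (-3*√2*9*I - 5213)*(365 + 41) = (-27*I*√2 - 5213)*406 = (-5213 - 27*I*√2)*406 = -2116478 - 10962*I*√2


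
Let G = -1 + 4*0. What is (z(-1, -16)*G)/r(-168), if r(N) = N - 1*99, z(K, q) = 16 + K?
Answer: 5/89 ≈ 0.056180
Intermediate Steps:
G = -1 (G = -1 + 0 = -1)
r(N) = -99 + N (r(N) = N - 99 = -99 + N)
(z(-1, -16)*G)/r(-168) = ((16 - 1)*(-1))/(-99 - 168) = (15*(-1))/(-267) = -15*(-1/267) = 5/89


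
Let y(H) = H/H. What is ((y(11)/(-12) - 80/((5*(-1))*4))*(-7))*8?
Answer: -658/3 ≈ -219.33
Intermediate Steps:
y(H) = 1
((y(11)/(-12) - 80/((5*(-1))*4))*(-7))*8 = ((1/(-12) - 80/((5*(-1))*4))*(-7))*8 = ((1*(-1/12) - 80/((-5*4)))*(-7))*8 = ((-1/12 - 80/(-20))*(-7))*8 = ((-1/12 - 80*(-1/20))*(-7))*8 = ((-1/12 + 4)*(-7))*8 = ((47/12)*(-7))*8 = -329/12*8 = -658/3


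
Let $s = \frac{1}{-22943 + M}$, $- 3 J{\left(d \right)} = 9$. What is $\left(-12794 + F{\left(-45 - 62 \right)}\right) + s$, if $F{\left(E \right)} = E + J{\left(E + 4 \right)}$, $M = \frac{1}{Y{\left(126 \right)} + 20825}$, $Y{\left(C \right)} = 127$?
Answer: $- \frac{6202975209392}{480701735} \approx -12904.0$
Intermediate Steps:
$J{\left(d \right)} = -3$ ($J{\left(d \right)} = \left(- \frac{1}{3}\right) 9 = -3$)
$M = \frac{1}{20952}$ ($M = \frac{1}{127 + 20825} = \frac{1}{20952} \approx 4.7728 \cdot 10^{-5}$)
$s = - \frac{20952}{480701735}$ ($s = \frac{1}{-22943 + \frac{1}{20952}} = \frac{1}{- \frac{480701735}{20952}} = - \frac{20952}{480701735} \approx -4.3586 \cdot 10^{-5}$)
$F{\left(E \right)} = -3 + E$ ($F{\left(E \right)} = E - 3 = -3 + E$)
$\left(-12794 + F{\left(-45 - 62 \right)}\right) + s = \left(-12794 - 110\right) - \frac{20952}{480701735} = -12904 - \frac{20952}{480701735} = - \frac{6202975209392}{480701735}$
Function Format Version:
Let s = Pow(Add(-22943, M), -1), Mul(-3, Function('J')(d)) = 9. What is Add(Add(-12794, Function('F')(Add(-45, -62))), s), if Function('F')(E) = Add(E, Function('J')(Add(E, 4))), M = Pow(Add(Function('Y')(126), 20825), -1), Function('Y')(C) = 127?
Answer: Rational(-6202975209392, 480701735) ≈ -12904.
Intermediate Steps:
Function('J')(d) = -3 (Function('J')(d) = Mul(Rational(-1, 3), 9) = -3)
M = Rational(1, 20952) (M = Pow(Add(127, 20825), -1) = Pow(20952, -1) = Rational(1, 20952) ≈ 4.7728e-5)
s = Rational(-20952, 480701735) (s = Pow(Add(-22943, Rational(1, 20952)), -1) = Pow(Rational(-480701735, 20952), -1) = Rational(-20952, 480701735) ≈ -4.3586e-5)
Function('F')(E) = Add(-3, E) (Function('F')(E) = Add(E, -3) = Add(-3, E))
Add(Add(-12794, Function('F')(Add(-45, -62))), s) = Add(Add(-12794, Add(-3, Add(-45, -62))), Rational(-20952, 480701735)) = Add(Add(-12794, Add(-3, -107)), Rational(-20952, 480701735)) = Add(Add(-12794, -110), Rational(-20952, 480701735)) = Add(-12904, Rational(-20952, 480701735)) = Rational(-6202975209392, 480701735)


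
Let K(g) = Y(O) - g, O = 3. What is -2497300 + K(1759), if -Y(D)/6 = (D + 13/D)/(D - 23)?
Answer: -12495284/5 ≈ -2.4991e+6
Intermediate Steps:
Y(D) = -6*(D + 13/D)/(-23 + D) (Y(D) = -6*(D + 13/D)/(D - 23) = -6*(D + 13/D)/(-23 + D))
K(g) = 11/5 - g (K(g) = 6*(-13 - 1*3²)/(3*(-23 + 3)) - g = 6*(⅓)*(-13 - 1*9)/(-20) - g = 6*(⅓)*(-1/20)*(-13 - 9) - g = 6*(⅓)*(-1/20)*(-22) - g = 11/5 - g)
-2497300 + K(1759) = -2497300 + (11/5 - 1*1759) = -2497300 + (11/5 - 1759) = -2497300 - 8784/5 = -12495284/5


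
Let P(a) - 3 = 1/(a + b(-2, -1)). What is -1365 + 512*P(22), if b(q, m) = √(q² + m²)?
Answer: 93173/479 - 512*√5/479 ≈ 192.13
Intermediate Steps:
b(q, m) = √(m² + q²)
P(a) = 3 + 1/(a + √5) (P(a) = 3 + 1/(a + √((-1)² + (-2)²)) = 3 + 1/(a + √(1 + 4)) = 3 + 1/(a + √5))
-1365 + 512*P(22) = -1365 + 512*((1 + 3*22 + 3*√5)/(22 + √5)) = -1365 + 512*((1 + 66 + 3*√5)/(22 + √5)) = -1365 + 512*((67 + 3*√5)/(22 + √5)) = -1365 + 512*(67 + 3*√5)/(22 + √5)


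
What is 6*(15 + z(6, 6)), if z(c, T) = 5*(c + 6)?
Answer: 450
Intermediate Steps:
z(c, T) = 30 + 5*c (z(c, T) = 5*(6 + c) = 30 + 5*c)
6*(15 + z(6, 6)) = 6*(15 + (30 + 5*6)) = 6*(15 + (30 + 30)) = 6*(15 + 60) = 6*75 = 450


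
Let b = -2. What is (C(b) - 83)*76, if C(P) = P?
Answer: -6460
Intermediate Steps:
(C(b) - 83)*76 = (-2 - 83)*76 = -85*76 = -6460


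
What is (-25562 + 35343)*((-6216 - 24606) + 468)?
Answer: -296892474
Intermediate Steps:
(-25562 + 35343)*((-6216 - 24606) + 468) = 9781*(-30822 + 468) = 9781*(-30354) = -296892474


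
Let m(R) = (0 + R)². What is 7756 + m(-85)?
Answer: 14981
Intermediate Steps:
m(R) = R²
7756 + m(-85) = 7756 + (-85)² = 7756 + 7225 = 14981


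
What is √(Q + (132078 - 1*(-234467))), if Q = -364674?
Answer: √1871 ≈ 43.255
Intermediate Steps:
√(Q + (132078 - 1*(-234467))) = √(-364674 + (132078 - 1*(-234467))) = √(-364674 + (132078 + 234467)) = √(-364674 + 366545) = √1871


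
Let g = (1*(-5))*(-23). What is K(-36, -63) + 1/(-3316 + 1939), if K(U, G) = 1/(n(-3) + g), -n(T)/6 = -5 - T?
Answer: 1250/174879 ≈ 0.0071478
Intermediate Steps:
g = 115 (g = -5*(-23) = 115)
n(T) = 30 + 6*T (n(T) = -6*(-5 - T) = 30 + 6*T)
K(U, G) = 1/127 (K(U, G) = 1/((30 + 6*(-3)) + 115) = 1/((30 - 18) + 115) = 1/(12 + 115) = 1/127)
K(-36, -63) + 1/(-3316 + 1939) = 1/127 + 1/(-3316 + 1939) = 1/127 + 1/(-1377) = 1/127 - 1/1377 = 1250/174879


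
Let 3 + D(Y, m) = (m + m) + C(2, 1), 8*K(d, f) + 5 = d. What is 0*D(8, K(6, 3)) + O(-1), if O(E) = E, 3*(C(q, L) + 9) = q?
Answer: -1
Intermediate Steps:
C(q, L) = -9 + q/3
K(d, f) = -5/8 + d/8
D(Y, m) = -34/3 + 2*m (D(Y, m) = -3 + ((m + m) + (-9 + (⅓)*2)) = -3 + (2*m + (-9 + ⅔)) = -3 + (2*m - 25/3) = -3 + (-25/3 + 2*m) = -34/3 + 2*m)
0*D(8, K(6, 3)) + O(-1) = 0*(-34/3 + 2*(-5/8 + (⅛)*6)) - 1 = 0*(-34/3 + 2*(-5/8 + ¾)) - 1 = 0*(-34/3 + 2*(⅛)) - 1 = 0*(-34/3 + ¼) - 1 = 0*(-133/12) - 1 = 0 - 1 = -1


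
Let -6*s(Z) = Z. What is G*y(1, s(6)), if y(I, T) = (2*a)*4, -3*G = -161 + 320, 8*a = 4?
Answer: -212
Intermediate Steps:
s(Z) = -Z/6
a = ½ (a = (⅛)*4 = ½ ≈ 0.50000)
G = -53 (G = -(-161 + 320)/3 = -⅓*159 = -53)
y(I, T) = 4 (y(I, T) = (2*(½))*4 = 1*4 = 4)
G*y(1, s(6)) = -53*4 = -212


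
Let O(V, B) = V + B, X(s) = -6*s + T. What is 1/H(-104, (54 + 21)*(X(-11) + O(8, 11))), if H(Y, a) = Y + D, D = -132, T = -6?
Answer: -1/236 ≈ -0.0042373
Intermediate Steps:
X(s) = -6 - 6*s (X(s) = -6*s - 6 = -6 - 6*s)
O(V, B) = B + V
H(Y, a) = -132 + Y (H(Y, a) = Y - 132 = -132 + Y)
1/H(-104, (54 + 21)*(X(-11) + O(8, 11))) = 1/(-132 - 104) = 1/(-236) = -1/236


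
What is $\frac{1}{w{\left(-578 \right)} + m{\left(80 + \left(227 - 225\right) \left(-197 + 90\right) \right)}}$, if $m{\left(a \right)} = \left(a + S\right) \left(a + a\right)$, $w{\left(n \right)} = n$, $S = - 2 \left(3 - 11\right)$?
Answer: $\frac{1}{31046} \approx 3.221 \cdot 10^{-5}$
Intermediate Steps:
$S = 16$ ($S = \left(-2\right) \left(-8\right) = 16$)
$m{\left(a \right)} = 2 a \left(16 + a\right)$ ($m{\left(a \right)} = \left(a + 16\right) \left(a + a\right) = \left(16 + a\right) 2 a = 2 a \left(16 + a\right)$)
$\frac{1}{w{\left(-578 \right)} + m{\left(80 + \left(227 - 225\right) \left(-197 + 90\right) \right)}} = \frac{1}{-578 + 2 \left(80 + \left(227 - 225\right) \left(-197 + 90\right)\right) \left(16 + \left(80 + \left(227 - 225\right) \left(-197 + 90\right)\right)\right)} = \frac{1}{-578 + 2 \left(80 + 2 \left(-107\right)\right) \left(16 + \left(80 + 2 \left(-107\right)\right)\right)} = \frac{1}{-578 + 2 \left(80 - 214\right) \left(16 + \left(80 - 214\right)\right)} = \frac{1}{-578 + 2 \left(-134\right) \left(16 - 134\right)} = \frac{1}{-578 + 2 \left(-134\right) \left(-118\right)} = \frac{1}{-578 + 31624} = \frac{1}{31046}$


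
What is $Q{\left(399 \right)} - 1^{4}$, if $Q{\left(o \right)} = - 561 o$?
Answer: $-223840$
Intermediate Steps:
$Q{\left(399 \right)} - 1^{4} = \left(-561\right) 399 - 1^{4} = -223839 - 1 = -223840$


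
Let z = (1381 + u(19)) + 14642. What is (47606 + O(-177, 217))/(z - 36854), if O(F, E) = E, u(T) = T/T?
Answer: -47823/20830 ≈ -2.2959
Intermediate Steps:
u(T) = 1
z = 16024 (z = (1381 + 1) + 14642 = 1382 + 14642 = 16024)
(47606 + O(-177, 217))/(z - 36854) = (47606 + 217)/(16024 - 36854) = 47823/(-20830) = 47823*(-1/20830) = -47823/20830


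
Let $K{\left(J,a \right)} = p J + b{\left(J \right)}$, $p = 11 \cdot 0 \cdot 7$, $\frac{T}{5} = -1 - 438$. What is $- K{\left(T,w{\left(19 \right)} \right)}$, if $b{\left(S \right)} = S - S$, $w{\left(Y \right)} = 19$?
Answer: $0$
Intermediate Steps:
$T = -2195$ ($T = 5 \left(-1 - 438\right) = 5 \left(-439\right) = -2195$)
$b{\left(S \right)} = 0$
$p = 0$ ($p = 0 \cdot 7 = 0$)
$K{\left(J,a \right)} = 0$ ($K{\left(J,a \right)} = 0 J + 0 = 0 + 0 = 0$)
$- K{\left(T,w{\left(19 \right)} \right)} = \left(-1\right) 0 = 0$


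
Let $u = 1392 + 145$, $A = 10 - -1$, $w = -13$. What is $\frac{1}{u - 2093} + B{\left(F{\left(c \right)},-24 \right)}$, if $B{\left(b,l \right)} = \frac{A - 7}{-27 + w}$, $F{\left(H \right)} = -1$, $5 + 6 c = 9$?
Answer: $- \frac{283}{2780} \approx -0.1018$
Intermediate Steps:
$c = \frac{2}{3}$ ($c = - \frac{5}{6} + \frac{1}{6} \cdot 9 = - \frac{5}{6} + \frac{3}{2} = \frac{2}{3} \approx 0.66667$)
$A = 11$ ($A = 10 + 1 = 11$)
$B{\left(b,l \right)} = - \frac{1}{10}$ ($B{\left(b,l \right)} = \frac{11 - 7}{-27 - 13} = \frac{4}{-40} = 4 \left(- \frac{1}{40}\right) = - \frac{1}{10}$)
$u = 1537$
$\frac{1}{u - 2093} + B{\left(F{\left(c \right)},-24 \right)} = \frac{1}{1537 - 2093} - \frac{1}{10} = \frac{1}{-556} - \frac{1}{10} = - \frac{1}{556} - \frac{1}{10} = - \frac{283}{2780}$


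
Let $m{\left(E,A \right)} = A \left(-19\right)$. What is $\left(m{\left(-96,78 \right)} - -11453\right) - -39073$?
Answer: $49044$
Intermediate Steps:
$m{\left(E,A \right)} = - 19 A$
$\left(m{\left(-96,78 \right)} - -11453\right) - -39073 = \left(\left(-19\right) 78 - -11453\right) - -39073 = \left(-1482 + 11453\right) + 39073 = 9971 + 39073 = 49044$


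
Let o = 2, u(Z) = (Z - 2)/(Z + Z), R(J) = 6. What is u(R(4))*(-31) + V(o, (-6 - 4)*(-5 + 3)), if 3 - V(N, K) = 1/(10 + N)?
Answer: -89/12 ≈ -7.4167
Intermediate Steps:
u(Z) = (-2 + Z)/(2*Z) (u(Z) = (-2 + Z)/((2*Z)) = (-2 + Z)*(1/(2*Z)) = (-2 + Z)/(2*Z))
V(N, K) = 3 - 1/(10 + N)
u(R(4))*(-31) + V(o, (-6 - 4)*(-5 + 3)) = ((1/2)*(-2 + 6)/6)*(-31) + (29 + 3*2)/(10 + 2) = ((1/2)*(1/6)*4)*(-31) + (29 + 6)/12 = (1/3)*(-31) + (1/12)*35 = -31/3 + 35/12 = -89/12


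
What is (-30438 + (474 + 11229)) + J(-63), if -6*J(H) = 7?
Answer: -112417/6 ≈ -18736.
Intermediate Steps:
J(H) = -7/6 (J(H) = -1/6*7 = -7/6)
(-30438 + (474 + 11229)) + J(-63) = (-30438 + (474 + 11229)) - 7/6 = (-30438 + 11703) - 7/6 = -18735 - 7/6 = -112417/6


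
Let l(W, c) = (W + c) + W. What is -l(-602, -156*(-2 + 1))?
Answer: 1048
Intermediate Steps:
l(W, c) = c + 2*W
-l(-602, -156*(-2 + 1)) = -(-156*(-2 + 1) + 2*(-602)) = -(-156*(-1) - 1204) = -(156 - 1204) = -1*(-1048) = 1048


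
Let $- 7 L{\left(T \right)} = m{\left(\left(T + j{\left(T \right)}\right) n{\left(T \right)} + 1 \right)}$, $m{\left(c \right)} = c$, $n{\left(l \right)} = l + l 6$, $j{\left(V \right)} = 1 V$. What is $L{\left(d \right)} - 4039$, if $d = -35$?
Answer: $- \frac{45424}{7} \approx -6489.1$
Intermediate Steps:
$j{\left(V \right)} = V$
$n{\left(l \right)} = 7 l$ ($n{\left(l \right)} = l + 6 l = 7 l$)
$L{\left(T \right)} = - \frac{1}{7} - 2 T^{2}$ ($L{\left(T \right)} = - \frac{\left(T + T\right) 7 T + 1}{7} = - \frac{2 T 7 T + 1}{7} = - \frac{14 T^{2} + 1}{7} = - \frac{1 + 14 T^{2}}{7} = - \frac{1}{7} - 2 T^{2}$)
$L{\left(d \right)} - 4039 = \left(- \frac{1}{7} - 2 \left(-35\right)^{2}\right) - 4039 = \left(- \frac{1}{7} - 2450\right) - 4039 = - \frac{17151}{7} - 4039 = - \frac{45424}{7}$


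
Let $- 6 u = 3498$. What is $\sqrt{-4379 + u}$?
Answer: $i \sqrt{4962} \approx 70.441 i$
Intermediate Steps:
$u = -583$ ($u = \left(- \frac{1}{6}\right) 3498 = -583$)
$\sqrt{-4379 + u} = \sqrt{-4379 - 583} = \sqrt{-4962} = i \sqrt{4962}$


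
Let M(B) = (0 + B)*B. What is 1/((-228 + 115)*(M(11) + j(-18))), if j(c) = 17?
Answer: -1/15594 ≈ -6.4127e-5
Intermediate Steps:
M(B) = B² (M(B) = B*B = B²)
1/((-228 + 115)*(M(11) + j(-18))) = 1/((-228 + 115)*(11² + 17)) = 1/(-113*(121 + 17)) = 1/(-113*138) = 1/(-15594) = -1/15594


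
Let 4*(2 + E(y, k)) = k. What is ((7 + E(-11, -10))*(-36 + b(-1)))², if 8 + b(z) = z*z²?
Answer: 50625/4 ≈ 12656.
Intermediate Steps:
b(z) = -8 + z³ (b(z) = -8 + z*z² = -8 + z³)
E(y, k) = -2 + k/4
((7 + E(-11, -10))*(-36 + b(-1)))² = ((7 + (-2 + (¼)*(-10)))*(-36 + (-8 + (-1)³)))² = ((7 + (-2 - 5/2))*(-36 + (-8 - 1)))² = ((7 - 9/2)*(-36 - 9))² = ((5/2)*(-45))² = (-225/2)² = 50625/4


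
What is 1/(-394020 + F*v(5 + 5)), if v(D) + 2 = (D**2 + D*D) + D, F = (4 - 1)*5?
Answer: -1/390900 ≈ -2.5582e-6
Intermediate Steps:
F = 15 (F = 3*5 = 15)
v(D) = -2 + D + 2*D**2 (v(D) = -2 + ((D**2 + D*D) + D) = -2 + ((D**2 + D**2) + D) = -2 + (2*D**2 + D) = -2 + (D + 2*D**2) = -2 + D + 2*D**2)
1/(-394020 + F*v(5 + 5)) = 1/(-394020 + 15*(-2 + (5 + 5) + 2*(5 + 5)**2)) = 1/(-394020 + 15*(-2 + 10 + 2*10**2)) = 1/(-394020 + 15*(-2 + 10 + 2*100)) = 1/(-394020 + 15*(-2 + 10 + 200)) = 1/(-394020 + 15*208) = 1/(-394020 + 3120) = 1/(-390900) = -1/390900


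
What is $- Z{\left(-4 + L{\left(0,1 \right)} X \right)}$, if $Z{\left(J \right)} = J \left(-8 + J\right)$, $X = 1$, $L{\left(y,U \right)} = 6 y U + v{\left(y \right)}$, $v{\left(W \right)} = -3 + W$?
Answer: $-105$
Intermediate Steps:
$L{\left(y,U \right)} = -3 + y + 6 U y$ ($L{\left(y,U \right)} = 6 y U + \left(-3 + y\right) = 6 U y + \left(-3 + y\right) = -3 + y + 6 U y$)
$- Z{\left(-4 + L{\left(0,1 \right)} X \right)} = - \left(-4 + \left(-3 + 0 + 6 \cdot 1 \cdot 0\right) 1\right) \left(-8 - \left(4 - \left(-3 + 0 + 6 \cdot 1 \cdot 0\right) 1\right)\right) = - \left(-4 + \left(-3 + 0 + 0\right) 1\right) \left(-8 - \left(4 - \left(-3 + 0 + 0\right) 1\right)\right) = - \left(-4 - 3\right) \left(-8 - 7\right) = - \left(-7\right) \left(-8 - 7\right) = - \left(-7\right) \left(-15\right) = \left(-1\right) 105 = -105$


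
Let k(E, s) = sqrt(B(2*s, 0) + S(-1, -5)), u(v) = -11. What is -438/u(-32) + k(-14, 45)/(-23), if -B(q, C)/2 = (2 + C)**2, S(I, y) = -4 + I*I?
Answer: 438/11 - I*sqrt(11)/23 ≈ 39.818 - 0.1442*I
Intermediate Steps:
S(I, y) = -4 + I**2
B(q, C) = -2*(2 + C)**2
k(E, s) = I*sqrt(11) (k(E, s) = sqrt(-2*(2 + 0)**2 + (-4 + (-1)**2)) = sqrt(-2*2**2 + (-4 + 1)) = sqrt(-2*4 - 3) = sqrt(-8 - 3) = sqrt(-11) = I*sqrt(11))
-438/u(-32) + k(-14, 45)/(-23) = -438/(-11) + (I*sqrt(11))/(-23) = -438*(-1/11) + (I*sqrt(11))*(-1/23) = 438/11 - I*sqrt(11)/23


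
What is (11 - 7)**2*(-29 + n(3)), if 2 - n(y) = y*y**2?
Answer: -864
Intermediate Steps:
n(y) = 2 - y**3 (n(y) = 2 - y*y**2 = 2 - y**3)
(11 - 7)**2*(-29 + n(3)) = (11 - 7)**2*(-29 + (2 - 1*3**3)) = 4**2*(-29 + (2 - 1*27)) = 16*(-29 + (2 - 27)) = 16*(-29 - 25) = 16*(-54) = -864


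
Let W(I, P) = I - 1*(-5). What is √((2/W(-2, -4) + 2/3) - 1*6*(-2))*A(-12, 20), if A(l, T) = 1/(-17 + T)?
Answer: 2*√30/9 ≈ 1.2172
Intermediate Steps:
W(I, P) = 5 + I (W(I, P) = I + 5 = 5 + I)
√((2/W(-2, -4) + 2/3) - 1*6*(-2))*A(-12, 20) = √((2/(5 - 2) + 2/3) - 1*6*(-2))/(-17 + 20) = √((2/3 + 2*(⅓)) - 6*(-2))/3 = √((2*(⅓) + ⅔) + 12)*(⅓) = √((⅔ + ⅔) + 12)*(⅓) = √(4/3 + 12)*(⅓) = √(40/3)*(⅓) = (2*√30/3)*(⅓) = 2*√30/9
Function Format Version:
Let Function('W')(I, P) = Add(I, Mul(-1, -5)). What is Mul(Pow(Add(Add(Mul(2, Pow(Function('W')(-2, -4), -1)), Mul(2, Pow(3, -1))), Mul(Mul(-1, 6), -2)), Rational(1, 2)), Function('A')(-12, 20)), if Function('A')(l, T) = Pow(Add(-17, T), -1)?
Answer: Mul(Rational(2, 9), Pow(30, Rational(1, 2))) ≈ 1.2172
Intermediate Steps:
Function('W')(I, P) = Add(5, I) (Function('W')(I, P) = Add(I, 5) = Add(5, I))
Mul(Pow(Add(Add(Mul(2, Pow(Function('W')(-2, -4), -1)), Mul(2, Pow(3, -1))), Mul(Mul(-1, 6), -2)), Rational(1, 2)), Function('A')(-12, 20)) = Mul(Pow(Add(Add(Mul(2, Pow(Add(5, -2), -1)), Mul(2, Pow(3, -1))), Mul(Mul(-1, 6), -2)), Rational(1, 2)), Pow(Add(-17, 20), -1)) = Mul(Pow(Add(Add(Mul(2, Pow(3, -1)), Mul(2, Rational(1, 3))), Mul(-6, -2)), Rational(1, 2)), Pow(3, -1)) = Mul(Pow(Add(Add(Mul(2, Rational(1, 3)), Rational(2, 3)), 12), Rational(1, 2)), Rational(1, 3)) = Mul(Pow(Add(Add(Rational(2, 3), Rational(2, 3)), 12), Rational(1, 2)), Rational(1, 3)) = Mul(Pow(Add(Rational(4, 3), 12), Rational(1, 2)), Rational(1, 3)) = Mul(Pow(Rational(40, 3), Rational(1, 2)), Rational(1, 3)) = Mul(Mul(Rational(2, 3), Pow(30, Rational(1, 2))), Rational(1, 3)) = Mul(Rational(2, 9), Pow(30, Rational(1, 2)))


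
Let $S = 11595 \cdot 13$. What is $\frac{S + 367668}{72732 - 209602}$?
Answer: $- \frac{518403}{136870} \approx -3.7876$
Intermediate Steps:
$S = 150735$
$\frac{S + 367668}{72732 - 209602} = \frac{150735 + 367668}{72732 - 209602} = \frac{518403}{-136870} = 518403 \left(- \frac{1}{136870}\right) = - \frac{518403}{136870}$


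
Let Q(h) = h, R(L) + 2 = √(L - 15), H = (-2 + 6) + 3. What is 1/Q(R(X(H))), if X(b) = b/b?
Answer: -⅑ - I*√14/18 ≈ -0.11111 - 0.20787*I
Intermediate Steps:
H = 7 (H = 4 + 3 = 7)
X(b) = 1
R(L) = -2 + √(-15 + L) (R(L) = -2 + √(L - 15) = -2 + √(-15 + L))
1/Q(R(X(H))) = 1/(-2 + √(-15 + 1)) = 1/(-2 + √(-14)) = 1/(-2 + I*√14)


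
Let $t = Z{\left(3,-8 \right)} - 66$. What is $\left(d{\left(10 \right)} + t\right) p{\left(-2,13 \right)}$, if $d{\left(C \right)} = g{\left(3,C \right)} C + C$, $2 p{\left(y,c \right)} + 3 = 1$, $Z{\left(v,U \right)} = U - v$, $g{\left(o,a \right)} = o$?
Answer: $37$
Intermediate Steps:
$t = -77$ ($t = \left(-8 - 3\right) - 66 = -11 - 66 = -77$)
$p{\left(y,c \right)} = -1$ ($p{\left(y,c \right)} = - \frac{3}{2} + \frac{1}{2} \cdot 1 = - \frac{3}{2} + \frac{1}{2} = -1$)
$d{\left(C \right)} = 4 C$ ($d{\left(C \right)} = 3 C + C = 4 C$)
$\left(d{\left(10 \right)} + t\right) p{\left(-2,13 \right)} = \left(4 \cdot 10 - 77\right) \left(-1\right) = \left(40 - 77\right) \left(-1\right) = \left(-37\right) \left(-1\right) = 37$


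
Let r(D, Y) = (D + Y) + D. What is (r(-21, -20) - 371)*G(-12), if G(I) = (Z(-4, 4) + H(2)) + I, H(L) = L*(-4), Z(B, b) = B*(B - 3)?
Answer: -3464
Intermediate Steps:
Z(B, b) = B*(-3 + B)
r(D, Y) = Y + 2*D
H(L) = -4*L
G(I) = 20 + I (G(I) = (-4*(-3 - 4) - 4*2) + I = (-4*(-7) - 8) + I = (28 - 8) + I = 20 + I)
(r(-21, -20) - 371)*G(-12) = ((-20 + 2*(-21)) - 371)*(20 - 12) = ((-20 - 42) - 371)*8 = (-62 - 371)*8 = -433*8 = -3464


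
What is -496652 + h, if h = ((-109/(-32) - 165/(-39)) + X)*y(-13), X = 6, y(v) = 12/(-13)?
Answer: -671490523/1352 ≈ -4.9666e+5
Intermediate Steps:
y(v) = -12/13 (y(v) = 12*(-1/13) = -12/13)
h = -17019/1352 (h = ((-109/(-32) - 165/(-39)) + 6)*(-12/13) = ((-109*(-1/32) - 165*(-1/39)) + 6)*(-12/13) = ((109/32 + 55/13) + 6)*(-12/13) = (3177/416 + 6)*(-12/13) = (5673/416)*(-12/13) = -17019/1352 ≈ -12.588)
-496652 + h = -496652 - 17019/1352 = -671490523/1352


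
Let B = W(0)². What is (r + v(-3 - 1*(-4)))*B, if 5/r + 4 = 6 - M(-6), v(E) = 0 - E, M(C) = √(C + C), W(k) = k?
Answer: 0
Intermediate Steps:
M(C) = √2*√C (M(C) = √(2*C) = √2*√C)
v(E) = -E
r = 5/(2 - 2*I*√3) (r = 5/(-4 + (6 - √2*√(-6))) = 5/(-4 + (6 - √2*I*√6)) = 5/(-4 + (6 - 2*I*√3)) = 5/(2 - 2*I*√3) ≈ 0.625 + 1.0825*I)
B = 0 (B = 0² = 0)
(r + v(-3 - 1*(-4)))*B = ((5/8 + 5*I*√3/8) - (-3 - 1*(-4)))*0 = ((5/8 + 5*I*√3/8) - (-3 + 4))*0 = ((5/8 + 5*I*√3/8) - 1*1)*0 = ((5/8 + 5*I*√3/8) - 1)*0 = (-3/8 + 5*I*√3/8)*0 = 0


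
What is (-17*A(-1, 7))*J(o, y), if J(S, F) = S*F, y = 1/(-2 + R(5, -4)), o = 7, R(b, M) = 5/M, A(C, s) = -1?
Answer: -476/13 ≈ -36.615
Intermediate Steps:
y = -4/13 (y = 1/(-2 + 5/(-4)) = 1/(-2 + 5*(-1/4)) = 1/(-2 - 5/4) = 1/(-13/4) = -4/13 ≈ -0.30769)
J(S, F) = F*S
(-17*A(-1, 7))*J(o, y) = (-17*(-1))*(-4/13*7) = 17*(-28/13) = -476/13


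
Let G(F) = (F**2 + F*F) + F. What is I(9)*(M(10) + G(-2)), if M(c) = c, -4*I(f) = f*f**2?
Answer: -2916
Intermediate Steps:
I(f) = -f**3/4 (I(f) = -f*f**2/4 = -f**3/4)
G(F) = F + 2*F**2 (G(F) = (F**2 + F**2) + F = 2*F**2 + F = F + 2*F**2)
I(9)*(M(10) + G(-2)) = (-1/4*9**3)*(10 - 2*(1 + 2*(-2))) = (-1/4*729)*(10 - 2*(1 - 4)) = -729*(10 - 2*(-3))/4 = -729*(10 + 6)/4 = -729/4*16 = -2916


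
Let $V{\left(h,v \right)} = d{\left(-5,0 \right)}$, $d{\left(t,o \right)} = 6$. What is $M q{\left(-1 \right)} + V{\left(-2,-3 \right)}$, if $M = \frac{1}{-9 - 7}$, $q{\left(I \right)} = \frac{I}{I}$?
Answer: $\frac{95}{16} \approx 5.9375$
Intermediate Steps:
$q{\left(I \right)} = 1$
$V{\left(h,v \right)} = 6$
$M = - \frac{1}{16}$ ($M = \frac{1}{-16} = - \frac{1}{16} \approx -0.0625$)
$M q{\left(-1 \right)} + V{\left(-2,-3 \right)} = \left(- \frac{1}{16}\right) 1 + 6 = - \frac{1}{16} + 6 = \frac{95}{16}$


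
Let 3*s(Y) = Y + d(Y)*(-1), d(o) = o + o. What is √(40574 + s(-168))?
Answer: √40630 ≈ 201.57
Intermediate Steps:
d(o) = 2*o
s(Y) = -Y/3 (s(Y) = (Y + (2*Y)*(-1))/3 = (Y - 2*Y)/3 = (-Y)/3 = -Y/3)
√(40574 + s(-168)) = √(40574 - ⅓*(-168)) = √(40574 + 56) = √40630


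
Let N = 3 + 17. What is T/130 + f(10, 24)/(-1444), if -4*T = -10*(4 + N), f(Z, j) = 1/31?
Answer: 268571/581932 ≈ 0.46152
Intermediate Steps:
N = 20
f(Z, j) = 1/31
T = 60 (T = -(-5)*(4 + 20)/2 = -(-5)*24/2 = -¼*(-240) = 60)
T/130 + f(10, 24)/(-1444) = 60/130 + (1/31)/(-1444) = 60*(1/130) + (1/31)*(-1/1444) = 6/13 - 1/44764 = 268571/581932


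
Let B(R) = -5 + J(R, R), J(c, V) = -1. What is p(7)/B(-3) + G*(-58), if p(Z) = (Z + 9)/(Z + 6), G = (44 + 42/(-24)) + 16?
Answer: -263539/78 ≈ -3378.7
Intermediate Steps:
G = 233/4 (G = (44 + 42*(-1/24)) + 16 = (44 - 7/4) + 16 = 169/4 + 16 = 233/4 ≈ 58.250)
B(R) = -6 (B(R) = -5 - 1 = -6)
p(Z) = (9 + Z)/(6 + Z)
p(7)/B(-3) + G*(-58) = ((9 + 7)/(6 + 7))/(-6) + (233/4)*(-58) = (16/13)*(-1/6) - 6757/2 = -8/39 - 6757/2 = -263539/78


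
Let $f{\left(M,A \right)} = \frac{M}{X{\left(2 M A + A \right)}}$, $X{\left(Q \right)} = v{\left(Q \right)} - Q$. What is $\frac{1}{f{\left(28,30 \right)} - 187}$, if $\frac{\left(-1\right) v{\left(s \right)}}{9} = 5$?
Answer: $- \frac{1755}{328213} \approx -0.0053471$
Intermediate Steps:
$v{\left(s \right)} = -45$ ($v{\left(s \right)} = \left(-9\right) 5 = -45$)
$X{\left(Q \right)} = -45 - Q$
$f{\left(M,A \right)} = \frac{M}{-45 - A - 2 A M}$ ($f{\left(M,A \right)} = \frac{M}{-45 - \left(2 M A + A\right)} = \frac{M}{-45 - \left(2 A M + A\right)} = \frac{M}{-45 - \left(A + 2 A M\right)} = \frac{M}{-45 - A - 2 A M}$)
$\frac{1}{f{\left(28,30 \right)} - 187} = \frac{1}{\left(-1\right) 28 \frac{1}{45 + 30 \left(1 + 2 \cdot 28\right)} - 187} = \frac{1}{\left(-1\right) 28 \frac{1}{45 + 30 \left(1 + 56\right)} - 187} = \frac{1}{\left(-1\right) 28 \frac{1}{45 + 30 \cdot 57} - 187} = \frac{1}{\left(-1\right) 28 \frac{1}{45 + 1710} - 187} = \frac{1}{\left(-1\right) 28 \cdot \frac{1}{1755} - 187} = \frac{1}{- \frac{28}{1755} - 187} = \frac{1}{- \frac{328213}{1755}} = - \frac{1755}{328213}$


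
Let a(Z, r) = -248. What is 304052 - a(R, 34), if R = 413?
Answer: 304300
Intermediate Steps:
304052 - a(R, 34) = 304052 - 1*(-248) = 304052 + 248 = 304300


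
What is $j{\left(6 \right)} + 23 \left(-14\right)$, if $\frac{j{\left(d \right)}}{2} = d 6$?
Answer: $-250$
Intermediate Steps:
$j{\left(d \right)} = 12 d$ ($j{\left(d \right)} = 2 d 6 = 2 \cdot 6 d = 12 d$)
$j{\left(6 \right)} + 23 \left(-14\right) = 12 \cdot 6 + 23 \left(-14\right) = 72 - 322 = -250$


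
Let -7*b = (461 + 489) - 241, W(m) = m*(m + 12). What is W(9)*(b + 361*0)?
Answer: -19143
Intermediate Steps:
W(m) = m*(12 + m)
b = -709/7 (b = -((461 + 489) - 241)/7 = -(950 - 241)/7 = -⅐*709 = -709/7 ≈ -101.29)
W(9)*(b + 361*0) = (9*(12 + 9))*(-709/7 + 361*0) = (9*21)*(-709/7 + 0) = 189*(-709/7) = -19143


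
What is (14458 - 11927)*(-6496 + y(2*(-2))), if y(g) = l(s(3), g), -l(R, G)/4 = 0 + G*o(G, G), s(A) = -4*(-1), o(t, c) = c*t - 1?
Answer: -15833936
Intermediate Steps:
o(t, c) = -1 + c*t
s(A) = 4
l(R, G) = -4*G*(-1 + G²) (l(R, G) = -4*(0 + G*(-1 + G*G)) = -4*(0 + G*(-1 + G²)) = -4*G*(-1 + G²))
y(g) = 4*g*(1 - g²)
(14458 - 11927)*(-6496 + y(2*(-2))) = (14458 - 11927)*(-6496 + 4*(2*(-2))*(1 - (2*(-2))²)) = 2531*(-6496 + 4*(-4)*(1 - 1*(-4)²)) = 2531*(-6496 + 4*(-4)*(1 - 1*16)) = 2531*(-6496 + 4*(-4)*(1 - 16)) = 2531*(-6496 + 4*(-4)*(-15)) = 2531*(-6496 + 240) = 2531*(-6256) = -15833936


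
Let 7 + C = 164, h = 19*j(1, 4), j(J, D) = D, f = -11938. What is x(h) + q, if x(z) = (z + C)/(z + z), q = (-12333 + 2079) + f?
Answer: -3372951/152 ≈ -22190.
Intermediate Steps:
q = -22192 (q = (-12333 + 2079) - 11938 = -10254 - 11938 = -22192)
h = 76 (h = 19*4 = 76)
C = 157 (C = -7 + 164 = 157)
x(z) = (157 + z)/(2*z) (x(z) = (z + 157)/(z + z) = (157 + z)/((2*z)) = (157 + z)*(1/(2*z)) = (157 + z)/(2*z))
x(h) + q = (½)*(157 + 76)/76 - 22192 = (½)*(1/76)*233 - 22192 = 233/152 - 22192 = -3372951/152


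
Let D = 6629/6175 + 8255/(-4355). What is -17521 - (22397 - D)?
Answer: -16515414632/413725 ≈ -39919.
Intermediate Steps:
D = -340082/413725 (D = 6629*(1/6175) + 8255*(-1/4355) = 6629/6175 - 127/67 = -340082/413725 ≈ -0.82200)
-17521 - (22397 - D) = -17521 - (22397 - 1*(-340082/413725)) = -17521 - (22397 + 340082/413725) = -17521 - 1*9266538907/413725 = -17521 - 9266538907/413725 = -16515414632/413725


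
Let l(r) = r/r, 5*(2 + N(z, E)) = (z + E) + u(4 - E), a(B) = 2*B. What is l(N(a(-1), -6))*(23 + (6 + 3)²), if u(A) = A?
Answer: 104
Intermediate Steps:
N(z, E) = -6/5 + z/5 (N(z, E) = -2 + ((z + E) + (4 - E))/5 = -2 + ((E + z) + (4 - E))/5 = -2 + (4 + z)/5 = -2 + (⅘ + z/5) = -6/5 + z/5)
l(r) = 1
l(N(a(-1), -6))*(23 + (6 + 3)²) = 1*(23 + (6 + 3)²) = 1*(23 + 9²) = 1*(23 + 81) = 1*104 = 104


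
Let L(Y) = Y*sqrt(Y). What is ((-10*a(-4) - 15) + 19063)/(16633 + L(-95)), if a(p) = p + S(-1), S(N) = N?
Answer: 17647613/15417448 + 100795*I*sqrt(95)/15417448 ≈ 1.1447 + 0.063722*I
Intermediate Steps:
a(p) = -1 + p (a(p) = p - 1 = -1 + p)
L(Y) = Y**(3/2)
((-10*a(-4) - 15) + 19063)/(16633 + L(-95)) = ((-10*(-1 - 4) - 15) + 19063)/(16633 + (-95)**(3/2)) = ((-10*(-5) - 15) + 19063)/(16633 - 95*I*sqrt(95)) = ((50 - 15) + 19063)/(16633 - 95*I*sqrt(95)) = (35 + 19063)/(16633 - 95*I*sqrt(95)) = 19098/(16633 - 95*I*sqrt(95))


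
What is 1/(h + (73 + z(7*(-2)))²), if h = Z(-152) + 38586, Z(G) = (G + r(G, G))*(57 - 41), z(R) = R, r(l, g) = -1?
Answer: 1/39619 ≈ 2.5240e-5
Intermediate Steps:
Z(G) = -16 + 16*G (Z(G) = (G - 1)*(57 - 41) = (-1 + G)*16 = -16 + 16*G)
h = 36138 (h = (-16 + 16*(-152)) + 38586 = (-16 - 2432) + 38586 = -2448 + 38586 = 36138)
1/(h + (73 + z(7*(-2)))²) = 1/(36138 + (73 + 7*(-2))²) = 1/(36138 + (73 - 14)²) = 1/(36138 + 59²) = 1/(36138 + 3481) = 1/39619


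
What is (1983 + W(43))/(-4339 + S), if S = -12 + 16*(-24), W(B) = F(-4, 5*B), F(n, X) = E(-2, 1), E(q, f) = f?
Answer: -1984/4735 ≈ -0.41901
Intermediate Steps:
F(n, X) = 1
W(B) = 1
S = -396 (S = -12 - 384 = -396)
(1983 + W(43))/(-4339 + S) = (1983 + 1)/(-4339 - 396) = 1984/(-4735) = 1984*(-1/4735) = -1984/4735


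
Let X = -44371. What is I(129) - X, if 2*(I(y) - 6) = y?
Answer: 88883/2 ≈ 44442.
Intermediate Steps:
I(y) = 6 + y/2
I(129) - X = (6 + (½)*129) - 1*(-44371) = (6 + 129/2) + 44371 = 141/2 + 44371 = 88883/2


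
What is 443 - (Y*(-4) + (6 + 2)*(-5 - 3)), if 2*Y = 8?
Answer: 523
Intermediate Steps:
Y = 4 (Y = (½)*8 = 4)
443 - (Y*(-4) + (6 + 2)*(-5 - 3)) = 443 - (4*(-4) + (6 + 2)*(-5 - 3)) = 443 - (-16 + 8*(-8)) = 443 - (-16 - 64) = 443 - 1*(-80) = 443 + 80 = 523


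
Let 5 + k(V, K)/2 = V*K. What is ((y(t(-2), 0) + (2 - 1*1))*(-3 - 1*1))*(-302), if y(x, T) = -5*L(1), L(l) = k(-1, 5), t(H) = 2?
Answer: 122008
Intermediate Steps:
k(V, K) = -10 + 2*K*V (k(V, K) = -10 + 2*(V*K) = -10 + 2*(K*V) = -10 + 2*K*V)
L(l) = -20 (L(l) = -10 + 2*5*(-1) = -10 - 10 = -20)
y(x, T) = 100 (y(x, T) = -5*(-20) = 100)
((y(t(-2), 0) + (2 - 1*1))*(-3 - 1*1))*(-302) = ((100 + (2 - 1*1))*(-3 - 1*1))*(-302) = ((100 + (2 - 1))*(-3 - 1))*(-302) = ((100 + 1)*(-4))*(-302) = (101*(-4))*(-302) = -404*(-302) = 122008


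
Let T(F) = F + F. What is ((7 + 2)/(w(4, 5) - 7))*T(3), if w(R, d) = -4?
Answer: -54/11 ≈ -4.9091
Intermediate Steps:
T(F) = 2*F
((7 + 2)/(w(4, 5) - 7))*T(3) = ((7 + 2)/(-4 - 7))*(2*3) = (9/(-11))*6 = (9*(-1/11))*6 = -9/11*6 = -54/11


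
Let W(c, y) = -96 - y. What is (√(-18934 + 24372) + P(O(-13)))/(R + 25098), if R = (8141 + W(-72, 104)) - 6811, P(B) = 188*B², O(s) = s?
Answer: 7943/6557 + √5438/26228 ≈ 1.2142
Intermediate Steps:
R = 1130 (R = (8141 + (-96 - 1*104)) - 6811 = (8141 + (-96 - 104)) - 6811 = (8141 - 200) - 6811 = 7941 - 6811 = 1130)
(√(-18934 + 24372) + P(O(-13)))/(R + 25098) = (√(-18934 + 24372) + 188*(-13)²)/(1130 + 25098) = (√5438 + 188*169)/26228 = (√5438 + 31772)*(1/26228) = (31772 + √5438)*(1/26228) = 7943/6557 + √5438/26228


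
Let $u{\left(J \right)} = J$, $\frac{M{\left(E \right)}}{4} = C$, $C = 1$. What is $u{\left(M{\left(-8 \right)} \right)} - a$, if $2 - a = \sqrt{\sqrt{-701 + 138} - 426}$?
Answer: $2 + \sqrt{-426 + i \sqrt{563}} \approx 2.5746 + 20.648 i$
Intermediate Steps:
$M{\left(E \right)} = 4$ ($M{\left(E \right)} = 4 \cdot 1 = 4$)
$a = 2 - \sqrt{-426 + i \sqrt{563}}$ ($a = 2 - \sqrt{\sqrt{-701 + 138} - 426} = 2 - \sqrt{\sqrt{-563} - 426} = 2 - \sqrt{i \sqrt{563} - 426} = 2 - \sqrt{-426 + i \sqrt{563}} \approx 1.4254 - 20.648 i$)
$u{\left(M{\left(-8 \right)} \right)} - a = 4 - \left(2 - \sqrt{-426 + i \sqrt{563}}\right) = 2 + \sqrt{-426 + i \sqrt{563}}$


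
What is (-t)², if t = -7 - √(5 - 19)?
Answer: (7 + I*√14)² ≈ 35.0 + 52.383*I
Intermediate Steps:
t = -7 - I*√14 (t = -7 - √(-14) = -7 - I*√14 ≈ -7.0 - 3.7417*I)
(-t)² = (-(-7 - I*√14))² = (7 + I*√14)²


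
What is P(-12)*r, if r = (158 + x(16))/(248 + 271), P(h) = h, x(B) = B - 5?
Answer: -676/173 ≈ -3.9075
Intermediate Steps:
x(B) = -5 + B
r = 169/519 (r = (158 + (-5 + 16))/(248 + 271) = (158 + 11)/519 = 169*(1/519) = 169/519 ≈ 0.32563)
P(-12)*r = -12*169/519 = -676/173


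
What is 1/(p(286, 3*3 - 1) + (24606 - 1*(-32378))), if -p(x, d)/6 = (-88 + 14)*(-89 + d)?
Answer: 1/21020 ≈ 4.7574e-5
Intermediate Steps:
p(x, d) = -39516 + 444*d (p(x, d) = -6*(-88 + 14)*(-89 + d) = -(-444)*(-89 + d) = -6*(6586 - 74*d) = -39516 + 444*d)
1/(p(286, 3*3 - 1) + (24606 - 1*(-32378))) = 1/((-39516 + 444*(3*3 - 1)) + (24606 - 1*(-32378))) = 1/((-39516 + 444*(9 - 1)) + (24606 + 32378)) = 1/((-39516 + 444*8) + 56984) = 1/((-39516 + 3552) + 56984) = 1/(-35964 + 56984) = 1/21020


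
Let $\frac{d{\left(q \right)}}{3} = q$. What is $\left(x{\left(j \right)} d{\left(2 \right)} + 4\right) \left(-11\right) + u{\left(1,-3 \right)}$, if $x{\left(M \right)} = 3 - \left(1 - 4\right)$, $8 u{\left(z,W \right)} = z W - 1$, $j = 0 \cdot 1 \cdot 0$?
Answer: $- \frac{881}{2} \approx -440.5$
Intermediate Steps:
$d{\left(q \right)} = 3 q$
$j = 0$ ($j = 0 \cdot 0 = 0$)
$u{\left(z,W \right)} = - \frac{1}{8} + \frac{W z}{8}$ ($u{\left(z,W \right)} = \frac{z W - 1}{8} = \frac{W z - 1}{8} = \frac{-1 + W z}{8} = - \frac{1}{8} + \frac{W z}{8}$)
$x{\left(M \right)} = 6$ ($x{\left(M \right)} = 3 - \left(1 - 4\right) = 3 - -3 = 3 + 3 = 6$)
$\left(x{\left(j \right)} d{\left(2 \right)} + 4\right) \left(-11\right) + u{\left(1,-3 \right)} = \left(6 \cdot 3 \cdot 2 + 4\right) \left(-11\right) + \left(- \frac{1}{8} + \frac{1}{8} \left(-3\right) 1\right) = \left(6 \cdot 6 + 4\right) \left(-11\right) - \frac{1}{2} = \left(36 + 4\right) \left(-11\right) - \frac{1}{2} = 40 \left(-11\right) - \frac{1}{2} = -440 - \frac{1}{2} = - \frac{881}{2}$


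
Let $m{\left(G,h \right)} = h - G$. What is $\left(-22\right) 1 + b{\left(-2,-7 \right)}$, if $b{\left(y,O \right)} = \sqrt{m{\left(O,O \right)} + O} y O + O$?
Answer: $-29 + 14 i \sqrt{7} \approx -29.0 + 37.041 i$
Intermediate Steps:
$b{\left(y,O \right)} = O + y O^{\frac{3}{2}}$ ($b{\left(y,O \right)} = \sqrt{\left(O - O\right) + O} y O + O = \sqrt{0 + O} y O + O = \sqrt{O} y O + O = y \sqrt{O} O + O = y O^{\frac{3}{2}} + O = O + y O^{\frac{3}{2}}$)
$\left(-22\right) 1 + b{\left(-2,-7 \right)} = \left(-22\right) 1 - \left(7 + 2 \left(-7\right)^{\frac{3}{2}}\right) = -22 - \left(7 + 2 \left(- 7 i \sqrt{7}\right)\right) = -22 - \left(7 - 14 i \sqrt{7}\right) = -29 + 14 i \sqrt{7}$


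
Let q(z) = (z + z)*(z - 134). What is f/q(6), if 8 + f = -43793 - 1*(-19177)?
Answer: 513/32 ≈ 16.031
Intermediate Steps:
q(z) = 2*z*(-134 + z) (q(z) = (2*z)*(-134 + z) = 2*z*(-134 + z))
f = -24624 (f = -8 + (-43793 - 1*(-19177)) = -8 + (-43793 + 19177) = -8 - 24616 = -24624)
f/q(6) = -24624*1/(12*(-134 + 6)) = -24624/(2*6*(-128)) = -24624/(-1536) = -24624*(-1/1536) = 513/32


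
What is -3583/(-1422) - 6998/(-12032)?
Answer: 13265453/4277376 ≈ 3.1013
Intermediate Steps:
-3583/(-1422) - 6998/(-12032) = -3583*(-1/1422) - 6998*(-1/12032) = 3583/1422 + 3499/6016 = 13265453/4277376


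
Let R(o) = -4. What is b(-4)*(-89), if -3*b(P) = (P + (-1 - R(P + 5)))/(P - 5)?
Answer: 89/27 ≈ 3.2963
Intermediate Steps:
b(P) = -(3 + P)/(3*(-5 + P)) (b(P) = -(P + (-1 - 1*(-4)))/(3*(P - 5)) = -(P + (-1 + 4))/(3*(-5 + P)) = -(P + 3)/(3*(-5 + P)) = -(3 + P)/(3*(-5 + P)))
b(-4)*(-89) = ((-3 - 1*(-4))/(3*(-5 - 4)))*(-89) = ((1/3)*(-3 + 4)/(-9))*(-89) = ((1/3)*(-1/9)*1)*(-89) = -1/27*(-89) = 89/27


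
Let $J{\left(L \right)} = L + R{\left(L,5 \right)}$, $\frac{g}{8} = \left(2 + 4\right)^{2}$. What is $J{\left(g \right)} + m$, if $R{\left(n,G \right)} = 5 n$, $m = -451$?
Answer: $1277$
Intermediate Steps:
$g = 288$ ($g = 8 \left(2 + 4\right)^{2} = 8 \cdot 6^{2} = 8 \cdot 36 = 288$)
$J{\left(L \right)} = 6 L$ ($J{\left(L \right)} = L + 5 L = 6 L$)
$J{\left(g \right)} + m = 6 \cdot 288 - 451 = 1728 - 451 = 1277$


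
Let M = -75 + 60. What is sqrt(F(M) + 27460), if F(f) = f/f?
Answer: sqrt(27461) ≈ 165.71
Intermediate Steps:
M = -15
F(f) = 1
sqrt(F(M) + 27460) = sqrt(1 + 27460) = sqrt(27461)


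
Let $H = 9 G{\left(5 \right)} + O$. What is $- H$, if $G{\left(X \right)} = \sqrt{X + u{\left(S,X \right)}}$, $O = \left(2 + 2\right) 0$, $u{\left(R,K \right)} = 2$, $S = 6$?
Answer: $- 9 \sqrt{7} \approx -23.812$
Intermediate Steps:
$O = 0$ ($O = 4 \cdot 0 = 0$)
$G{\left(X \right)} = \sqrt{2 + X}$ ($G{\left(X \right)} = \sqrt{X + 2} = \sqrt{2 + X}$)
$H = 9 \sqrt{7}$ ($H = 9 \sqrt{2 + 5} + 0 = 9 \sqrt{7} + 0 = 9 \sqrt{7} \approx 23.812$)
$- H = - 9 \sqrt{7}$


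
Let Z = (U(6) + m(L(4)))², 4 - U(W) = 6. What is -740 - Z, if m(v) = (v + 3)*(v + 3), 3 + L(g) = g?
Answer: -936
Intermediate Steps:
U(W) = -2 (U(W) = 4 - 1*6 = 4 - 6 = -2)
L(g) = -3 + g
m(v) = (3 + v)² (m(v) = (3 + v)*(3 + v) = (3 + v)²)
Z = 196 (Z = (-2 + (3 + (-3 + 4))²)² = (-2 + (3 + 1)²)² = (-2 + 4²)² = (-2 + 16)² = 14² = 196)
-740 - Z = -740 - 1*196 = -740 - 196 = -936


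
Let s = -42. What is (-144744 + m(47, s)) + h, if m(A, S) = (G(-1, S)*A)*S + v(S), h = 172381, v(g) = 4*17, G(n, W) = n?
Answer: 29679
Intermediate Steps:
v(g) = 68
m(A, S) = 68 - A*S (m(A, S) = (-A)*S + 68 = -A*S + 68 = 68 - A*S)
(-144744 + m(47, s)) + h = (-144744 + (68 - 1*47*(-42))) + 172381 = (-144744 + (68 + 1974)) + 172381 = (-144744 + 2042) + 172381 = -142702 + 172381 = 29679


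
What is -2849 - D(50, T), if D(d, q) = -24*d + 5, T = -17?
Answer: -1654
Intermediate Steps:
D(d, q) = 5 - 24*d
-2849 - D(50, T) = -2849 - (5 - 24*50) = -2849 - (5 - 1200) = -2849 - 1*(-1195) = -2849 + 1195 = -1654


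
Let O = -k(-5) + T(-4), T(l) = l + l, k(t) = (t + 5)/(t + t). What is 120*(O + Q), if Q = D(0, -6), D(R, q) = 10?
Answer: 240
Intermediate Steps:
k(t) = (5 + t)/(2*t) (k(t) = (5 + t)/((2*t)) = (5 + t)*(1/(2*t)) = (5 + t)/(2*t))
Q = 10
T(l) = 2*l
O = -8 (O = -(5 - 5)/(2*(-5)) + 2*(-4) = -(-1)*0/(2*5) - 8 = -1*0 - 8 = 0 - 8 = -8)
120*(O + Q) = 120*(-8 + 10) = 120*2 = 240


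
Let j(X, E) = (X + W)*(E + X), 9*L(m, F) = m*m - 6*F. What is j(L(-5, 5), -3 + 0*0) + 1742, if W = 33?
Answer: 131758/81 ≈ 1626.6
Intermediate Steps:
L(m, F) = -2*F/3 + m**2/9 (L(m, F) = (m*m - 6*F)/9 = (m**2 - 6*F)/9 = -2*F/3 + m**2/9)
j(X, E) = (33 + X)*(E + X) (j(X, E) = (X + 33)*(E + X) = (33 + X)*(E + X))
j(L(-5, 5), -3 + 0*0) + 1742 = ((-2/3*5 + (1/9)*(-5)**2)**2 + 33*(-3 + 0*0) + 33*(-2/3*5 + (1/9)*(-5)**2) + (-3 + 0*0)*(-2/3*5 + (1/9)*(-5)**2)) + 1742 = ((-10/3 + (1/9)*25)**2 + 33*(-3 + 0) + 33*(-10/3 + (1/9)*25) + (-3 + 0)*(-10/3 + (1/9)*25)) + 1742 = ((-10/3 + 25/9)**2 + 33*(-3) + 33*(-10/3 + 25/9) - 3*(-10/3 + 25/9)) + 1742 = ((-5/9)**2 - 99 + 33*(-5/9) - 3*(-5/9)) + 1742 = (25/81 - 99 - 55/3 + 5/3) + 1742 = -9344/81 + 1742 = 131758/81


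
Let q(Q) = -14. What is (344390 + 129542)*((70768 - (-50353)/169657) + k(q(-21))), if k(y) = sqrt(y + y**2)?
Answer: 5690187273434828/169657 + 473932*sqrt(182) ≈ 3.3546e+10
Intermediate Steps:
(344390 + 129542)*((70768 - (-50353)/169657) + k(q(-21))) = (344390 + 129542)*((70768 - (-50353)/169657) + sqrt(-14*(1 - 14))) = 473932*((70768 - (-50353)/169657) + sqrt(-14*(-13))) = 473932*((70768 - 1*(-50353/169657)) + sqrt(182)) = 473932*((70768 + 50353/169657) + sqrt(182)) = 473932*(12006336929/169657 + sqrt(182)) = 5690187273434828/169657 + 473932*sqrt(182)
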